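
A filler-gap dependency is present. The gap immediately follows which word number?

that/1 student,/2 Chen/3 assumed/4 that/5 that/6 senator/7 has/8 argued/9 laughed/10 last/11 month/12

9

The displaced element is "that student" (word 2).
It is linked across 2 clause boundaries (that → Ø).
It functions as the subject of "laughed", so the gap sits immediately after word 9 ("argued").
Base order: Chen assumed that that senator has argued that that student laughed last month.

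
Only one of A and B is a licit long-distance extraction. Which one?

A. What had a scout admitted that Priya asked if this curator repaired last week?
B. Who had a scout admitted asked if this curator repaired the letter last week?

B

In A, the wh-phrase is extracted from inside a wh-island (introduced by "if"), which blocks movement.
In B, the extraction path crosses only that-complement boundaries, which are transparent.
So B is grammatical.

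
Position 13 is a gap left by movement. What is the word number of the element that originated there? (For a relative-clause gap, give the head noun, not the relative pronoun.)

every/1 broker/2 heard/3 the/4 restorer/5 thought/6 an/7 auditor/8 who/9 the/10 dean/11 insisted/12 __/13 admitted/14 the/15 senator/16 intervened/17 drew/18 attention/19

8

The gap at 13 is the subject of "admitted", inside a relative clause.
The relative pronoun is "who" (word 9); it is bound by the head noun immediately before it.
Its filler is the head noun "auditor", at word 8.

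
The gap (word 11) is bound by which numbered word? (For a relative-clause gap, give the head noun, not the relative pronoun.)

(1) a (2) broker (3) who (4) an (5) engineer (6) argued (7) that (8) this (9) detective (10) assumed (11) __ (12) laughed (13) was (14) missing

2

The gap at 11 is the subject of "laughed", inside a relative clause.
The relative pronoun is "who" (word 3); it is bound by the head noun immediately before it.
Its filler is the head noun "broker", at word 2.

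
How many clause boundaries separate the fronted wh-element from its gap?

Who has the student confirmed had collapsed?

"who" is extracted from the subject of "collapsed".
Boundaries crossed, outermost first: [Ø] — 1 in total.

1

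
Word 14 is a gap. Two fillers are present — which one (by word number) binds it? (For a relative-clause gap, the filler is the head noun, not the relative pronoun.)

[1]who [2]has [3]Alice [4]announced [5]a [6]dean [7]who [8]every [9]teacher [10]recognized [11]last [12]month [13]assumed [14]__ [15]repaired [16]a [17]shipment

The marked gap is the subject of "repaired".
Its filler is the fronted wh-phrase "who", at word 1.
(The other dependency links word 6 to a gap after word 10.)

1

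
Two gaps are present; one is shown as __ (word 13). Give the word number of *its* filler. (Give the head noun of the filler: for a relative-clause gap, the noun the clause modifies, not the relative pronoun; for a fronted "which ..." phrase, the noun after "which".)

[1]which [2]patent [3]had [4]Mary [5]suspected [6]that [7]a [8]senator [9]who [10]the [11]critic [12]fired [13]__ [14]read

The marked gap is inside the relative clause, the direct object of "fired".
Its filler is the head noun "senator" (via "who"), at word 8.
(The other dependency links word 2 to a gap after word 14.)

8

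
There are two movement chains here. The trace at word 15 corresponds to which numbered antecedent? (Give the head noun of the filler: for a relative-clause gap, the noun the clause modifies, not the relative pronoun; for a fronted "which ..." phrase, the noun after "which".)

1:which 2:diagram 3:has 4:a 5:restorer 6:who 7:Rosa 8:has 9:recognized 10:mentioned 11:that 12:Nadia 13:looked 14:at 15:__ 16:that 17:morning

2

The marked gap is the object of the preposition "at" of "looked".
Its filler is the fronted wh-phrase "which diagram", at word 2.
(The other dependency links word 5 to a gap after word 9.)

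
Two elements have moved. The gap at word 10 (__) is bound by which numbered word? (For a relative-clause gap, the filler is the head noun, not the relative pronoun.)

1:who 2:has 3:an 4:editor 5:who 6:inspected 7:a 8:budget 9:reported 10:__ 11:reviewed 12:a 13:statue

1

The marked gap is the subject of "reviewed".
Its filler is the fronted wh-phrase "who", at word 1.
(The other dependency links word 4 to a gap after word 5.)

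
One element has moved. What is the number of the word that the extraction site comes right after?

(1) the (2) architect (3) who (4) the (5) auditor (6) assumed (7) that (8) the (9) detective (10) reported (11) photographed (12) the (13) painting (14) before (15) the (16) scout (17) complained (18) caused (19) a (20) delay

10

The displaced element is "the architect" (word 2).
It is linked across 2 clause boundaries (that → Ø).
It functions as the subject of "photographed", so the gap sits immediately after word 10 ("reported").
Base order: The auditor assumed that the detective reported that the architect photographed the painting before the scout complained.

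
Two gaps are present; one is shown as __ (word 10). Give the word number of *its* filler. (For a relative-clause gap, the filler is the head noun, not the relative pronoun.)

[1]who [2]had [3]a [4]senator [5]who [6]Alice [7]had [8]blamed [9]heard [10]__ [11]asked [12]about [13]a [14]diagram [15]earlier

1

The marked gap is the subject of "asked".
Its filler is the fronted wh-phrase "who", at word 1.
(The other dependency links word 4 to a gap after word 8.)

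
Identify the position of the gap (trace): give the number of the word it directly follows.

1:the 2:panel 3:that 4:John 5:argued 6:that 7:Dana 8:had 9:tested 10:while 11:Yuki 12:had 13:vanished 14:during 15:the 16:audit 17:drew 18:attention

9

The displaced element is "the panel" (word 2).
It is linked across 1 clause boundary (that).
It functions as the direct object of "tested", so the gap sits immediately after word 9 ("tested").
Base order: John argued that Dana had tested the panel while Yuki had vanished during the audit.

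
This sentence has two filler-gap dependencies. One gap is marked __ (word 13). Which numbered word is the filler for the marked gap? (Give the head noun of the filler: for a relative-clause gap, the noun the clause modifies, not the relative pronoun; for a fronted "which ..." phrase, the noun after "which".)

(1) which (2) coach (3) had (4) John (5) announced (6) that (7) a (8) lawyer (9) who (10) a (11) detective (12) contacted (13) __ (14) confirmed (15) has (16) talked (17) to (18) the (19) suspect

8

The marked gap is inside the relative clause, the direct object of "contacted".
Its filler is the head noun "lawyer" (via "who"), at word 8.
(The other dependency links word 2 to a gap after word 14.)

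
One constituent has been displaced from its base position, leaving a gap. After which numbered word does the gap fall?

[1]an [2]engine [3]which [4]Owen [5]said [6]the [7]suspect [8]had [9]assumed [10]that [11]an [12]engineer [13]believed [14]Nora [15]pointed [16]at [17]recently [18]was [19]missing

The displaced element is "an engine" (word 2).
It is linked across 3 clause boundaries (Ø → that → Ø).
It functions as the object of the preposition "at" of "pointed", so the gap sits immediately after word 16 ("at").
Base order: Owen said the suspect had assumed that an engineer believed Nora pointed at an engine recently.

16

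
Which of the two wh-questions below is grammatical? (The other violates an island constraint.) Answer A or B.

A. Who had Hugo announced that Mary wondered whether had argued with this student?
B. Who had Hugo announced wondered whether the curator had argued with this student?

B

In A, the wh-phrase is extracted from inside a wh-island (introduced by "whether"), which blocks movement.
In B, the extraction path crosses only that-complement boundaries, which are transparent.
So B is grammatical.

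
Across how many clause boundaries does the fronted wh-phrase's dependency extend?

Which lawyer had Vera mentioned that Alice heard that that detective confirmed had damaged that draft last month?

3

"which lawyer" is extracted from the subject of "damaged".
Boundaries crossed, outermost first: [that], [that], [Ø] — 3 in total.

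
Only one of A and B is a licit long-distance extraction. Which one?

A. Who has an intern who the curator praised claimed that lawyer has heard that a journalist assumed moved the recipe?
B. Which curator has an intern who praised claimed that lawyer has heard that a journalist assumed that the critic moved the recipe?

In B, the wh-phrase is extracted from inside a complex-NP island (relative clause) (introduced by "who"), which blocks movement.
In A, the extraction path crosses only that-complement boundaries, which are transparent.
So A is grammatical.

A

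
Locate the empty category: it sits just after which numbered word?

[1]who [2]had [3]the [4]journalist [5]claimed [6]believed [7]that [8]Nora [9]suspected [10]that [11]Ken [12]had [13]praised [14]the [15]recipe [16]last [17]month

5

The displaced element is "who" (word 1).
It is linked across 1 clause boundary (Ø).
It functions as the subject of "believed", so the gap sits immediately after word 5 ("claimed").
Base order: The journalist had claimed that who believed that Nora suspected that Ken had praised the recipe last month.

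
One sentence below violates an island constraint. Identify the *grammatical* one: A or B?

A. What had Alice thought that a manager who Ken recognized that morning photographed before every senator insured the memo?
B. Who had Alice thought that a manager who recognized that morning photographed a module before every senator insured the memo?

In B, the wh-phrase is extracted from inside a complex-NP island (relative clause) (introduced by "who"), which blocks movement.
In A, the extraction path crosses only that-complement boundaries, which are transparent.
So A is grammatical.

A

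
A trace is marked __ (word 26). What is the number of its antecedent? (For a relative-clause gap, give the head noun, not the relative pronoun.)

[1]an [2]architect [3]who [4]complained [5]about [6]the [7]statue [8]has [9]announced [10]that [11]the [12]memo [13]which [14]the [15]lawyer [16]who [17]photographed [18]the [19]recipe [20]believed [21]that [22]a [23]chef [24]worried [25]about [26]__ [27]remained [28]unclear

The gap at 26 is the prepositional object of "worried", inside a relative clause.
The relative pronoun is "which" (word 13); it is bound by the head noun immediately before it.
Its filler is the head noun "memo", at word 12.

12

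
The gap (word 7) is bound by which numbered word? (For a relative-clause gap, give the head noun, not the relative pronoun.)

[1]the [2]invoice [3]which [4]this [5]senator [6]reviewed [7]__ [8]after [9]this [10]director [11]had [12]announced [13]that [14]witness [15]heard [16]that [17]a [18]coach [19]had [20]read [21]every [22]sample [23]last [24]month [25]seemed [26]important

2

The gap at 7 is the object of "reviewed", inside a relative clause.
The relative pronoun is "which" (word 3); it is bound by the head noun immediately before it.
Its filler is the head noun "invoice", at word 2.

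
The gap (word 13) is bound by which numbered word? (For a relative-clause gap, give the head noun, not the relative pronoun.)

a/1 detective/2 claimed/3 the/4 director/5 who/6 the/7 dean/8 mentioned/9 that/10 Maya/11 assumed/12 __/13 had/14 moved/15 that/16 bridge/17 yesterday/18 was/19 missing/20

The gap at 13 is the subject of "moved", inside a relative clause.
The relative pronoun is "who" (word 6); it is bound by the head noun immediately before it.
Its filler is the head noun "director", at word 5.

5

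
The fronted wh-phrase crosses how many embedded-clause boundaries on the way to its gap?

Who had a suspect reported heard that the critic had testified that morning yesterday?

1

"who" is extracted from the subject of "heard".
Boundaries crossed, outermost first: [Ø] — 1 in total.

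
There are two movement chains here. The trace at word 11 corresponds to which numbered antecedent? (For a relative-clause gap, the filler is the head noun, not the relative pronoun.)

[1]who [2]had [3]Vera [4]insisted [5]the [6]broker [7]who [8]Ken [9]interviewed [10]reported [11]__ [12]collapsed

1

The marked gap is the subject of "collapsed".
Its filler is the fronted wh-phrase "who", at word 1.
(The other dependency links word 6 to a gap after word 9.)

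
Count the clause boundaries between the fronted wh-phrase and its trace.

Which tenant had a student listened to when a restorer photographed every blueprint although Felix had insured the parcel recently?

"which tenant" originates inside the matrix clause — no clause boundary is crossed.

0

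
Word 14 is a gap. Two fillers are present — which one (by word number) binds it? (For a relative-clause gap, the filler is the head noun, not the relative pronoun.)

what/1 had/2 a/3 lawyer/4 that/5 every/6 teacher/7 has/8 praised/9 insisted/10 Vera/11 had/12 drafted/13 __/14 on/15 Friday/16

1

The marked gap is the direct object of "drafted".
Its filler is the fronted wh-phrase "what", at word 1.
(The other dependency links word 4 to a gap after word 9.)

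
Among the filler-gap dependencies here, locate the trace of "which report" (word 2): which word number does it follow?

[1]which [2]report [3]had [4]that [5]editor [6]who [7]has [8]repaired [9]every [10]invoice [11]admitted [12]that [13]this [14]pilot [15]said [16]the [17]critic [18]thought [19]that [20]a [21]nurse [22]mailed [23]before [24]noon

The displaced element is "which report" (word 2).
It is linked across 3 clause boundaries (that → Ø → that).
It functions as the direct object of "mailed", so the gap sits immediately after word 22 ("mailed").
Base order: That editor who has repaired every invoice had admitted that this pilot said the critic thought that a nurse mailed which report before noon.

22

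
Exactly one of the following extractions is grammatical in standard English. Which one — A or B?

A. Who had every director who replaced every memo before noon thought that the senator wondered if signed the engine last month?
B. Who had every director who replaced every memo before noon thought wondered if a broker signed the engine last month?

B

In A, the wh-phrase is extracted from inside a wh-island (introduced by "if"), which blocks movement.
In B, the extraction path crosses only that-complement boundaries, which are transparent.
So B is grammatical.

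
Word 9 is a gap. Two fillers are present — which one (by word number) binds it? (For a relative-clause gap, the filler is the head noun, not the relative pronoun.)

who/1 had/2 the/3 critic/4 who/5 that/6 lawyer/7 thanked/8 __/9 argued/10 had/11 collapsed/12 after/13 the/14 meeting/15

The marked gap is inside the relative clause, the direct object of "thanked".
Its filler is the head noun "critic" (via "who"), at word 4.
(The other dependency links word 1 to a gap after word 10.)

4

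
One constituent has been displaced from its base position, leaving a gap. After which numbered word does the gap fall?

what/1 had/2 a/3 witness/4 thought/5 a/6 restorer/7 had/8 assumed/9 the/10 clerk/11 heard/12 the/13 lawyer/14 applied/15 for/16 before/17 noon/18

The displaced element is "what" (word 1).
It is linked across 3 clause boundaries (Ø → Ø → Ø).
It functions as the object of the preposition "for" of "applied", so the gap sits immediately after word 16 ("for").
Base order: A witness had thought a restorer had assumed the clerk heard the lawyer applied for what before noon.

16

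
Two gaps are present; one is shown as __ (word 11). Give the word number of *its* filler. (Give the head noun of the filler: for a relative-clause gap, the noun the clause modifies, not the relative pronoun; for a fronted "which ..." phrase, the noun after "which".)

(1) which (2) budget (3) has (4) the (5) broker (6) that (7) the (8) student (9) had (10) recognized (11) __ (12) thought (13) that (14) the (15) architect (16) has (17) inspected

The marked gap is inside the relative clause, the direct object of "recognized".
Its filler is the head noun "broker" (via "that"), at word 5.
(The other dependency links word 2 to a gap after word 17.)

5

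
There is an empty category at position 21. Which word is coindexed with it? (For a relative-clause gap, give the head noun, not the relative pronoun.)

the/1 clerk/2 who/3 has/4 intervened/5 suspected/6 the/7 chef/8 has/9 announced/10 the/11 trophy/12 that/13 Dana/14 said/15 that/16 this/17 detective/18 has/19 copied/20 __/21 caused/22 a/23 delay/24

12

The gap at 21 is the object of "copied", inside a relative clause.
The relative pronoun is "that" (word 13); it is bound by the head noun immediately before it.
Its filler is the head noun "trophy", at word 12.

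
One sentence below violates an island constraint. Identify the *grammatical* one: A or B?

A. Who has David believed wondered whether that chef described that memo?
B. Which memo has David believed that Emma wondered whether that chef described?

In B, the wh-phrase is extracted from inside a wh-island (introduced by "whether"), which blocks movement.
In A, the extraction path crosses only that-complement boundaries, which are transparent.
So A is grammatical.

A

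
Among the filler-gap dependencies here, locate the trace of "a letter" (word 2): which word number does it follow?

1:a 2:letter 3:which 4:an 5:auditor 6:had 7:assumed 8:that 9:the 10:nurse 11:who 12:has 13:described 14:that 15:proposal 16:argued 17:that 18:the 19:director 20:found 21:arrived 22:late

20

The displaced element is "a letter" (word 2).
It is linked across 2 clause boundaries (that → that).
It functions as the direct object of "found", so the gap sits immediately after word 20 ("found").
Base order: An auditor had assumed that the nurse who has described that proposal argued that the director found a letter.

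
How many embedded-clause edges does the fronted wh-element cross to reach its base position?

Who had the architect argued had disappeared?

1

"who" is extracted from the subject of "disappeared".
Boundaries crossed, outermost first: [Ø] — 1 in total.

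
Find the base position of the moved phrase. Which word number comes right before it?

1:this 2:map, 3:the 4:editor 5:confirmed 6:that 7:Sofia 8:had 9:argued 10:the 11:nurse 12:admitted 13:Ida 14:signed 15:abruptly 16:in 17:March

The displaced element is "this map" (word 2).
It is linked across 3 clause boundaries (that → Ø → Ø).
It functions as the direct object of "signed", so the gap sits immediately after word 14 ("signed").
Base order: The editor confirmed that Sofia had argued the nurse admitted Ida signed this map abruptly in March.

14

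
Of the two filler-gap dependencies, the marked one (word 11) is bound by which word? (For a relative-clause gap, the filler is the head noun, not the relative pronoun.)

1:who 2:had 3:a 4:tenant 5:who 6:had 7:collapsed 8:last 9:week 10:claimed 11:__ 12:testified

1

The marked gap is the subject of "testified".
Its filler is the fronted wh-phrase "who", at word 1.
(The other dependency links word 4 to a gap after word 5.)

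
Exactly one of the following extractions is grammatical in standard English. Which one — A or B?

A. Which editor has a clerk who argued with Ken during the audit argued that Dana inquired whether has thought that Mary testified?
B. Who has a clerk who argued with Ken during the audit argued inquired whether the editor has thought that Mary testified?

B

In A, the wh-phrase is extracted from inside a wh-island (introduced by "whether"), which blocks movement.
In B, the extraction path crosses only that-complement boundaries, which are transparent.
So B is grammatical.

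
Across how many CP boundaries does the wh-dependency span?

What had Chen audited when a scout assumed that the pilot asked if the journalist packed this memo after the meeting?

"what" originates inside the matrix clause — no clause boundary is crossed.

0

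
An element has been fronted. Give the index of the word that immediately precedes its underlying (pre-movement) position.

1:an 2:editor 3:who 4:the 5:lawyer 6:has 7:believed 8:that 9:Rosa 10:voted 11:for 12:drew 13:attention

The displaced element is "an editor" (word 2).
It is linked across 1 clause boundary (that).
It functions as the object of the preposition "for" of "voted", so the gap sits immediately after word 11 ("for").
Base order: The lawyer has believed that Rosa voted for an editor.

11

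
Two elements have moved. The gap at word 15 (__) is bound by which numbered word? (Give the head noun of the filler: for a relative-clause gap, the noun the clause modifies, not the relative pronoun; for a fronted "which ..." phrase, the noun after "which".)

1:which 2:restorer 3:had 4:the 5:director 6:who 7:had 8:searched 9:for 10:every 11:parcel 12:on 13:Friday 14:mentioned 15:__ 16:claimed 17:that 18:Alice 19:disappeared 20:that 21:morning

2

The marked gap is the subject of "claimed".
Its filler is the fronted wh-phrase "which restorer", at word 2.
(The other dependency links word 5 to a gap after word 6.)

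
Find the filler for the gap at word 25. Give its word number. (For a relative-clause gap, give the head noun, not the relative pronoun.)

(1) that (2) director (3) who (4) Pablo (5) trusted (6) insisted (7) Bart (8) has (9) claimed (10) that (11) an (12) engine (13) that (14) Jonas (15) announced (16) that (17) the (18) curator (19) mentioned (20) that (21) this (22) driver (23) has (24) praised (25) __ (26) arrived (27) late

The gap at 25 is the object of "praised", inside a relative clause.
The relative pronoun is "that" (word 13); it is bound by the head noun immediately before it.
Its filler is the head noun "engine", at word 12.

12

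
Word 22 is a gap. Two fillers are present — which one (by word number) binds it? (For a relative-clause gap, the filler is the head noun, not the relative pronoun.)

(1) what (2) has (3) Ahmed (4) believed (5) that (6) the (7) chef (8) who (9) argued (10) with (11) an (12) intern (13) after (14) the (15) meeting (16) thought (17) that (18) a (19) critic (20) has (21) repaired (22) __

The marked gap is the direct object of "repaired".
Its filler is the fronted wh-phrase "what", at word 1.
(The other dependency links word 7 to a gap after word 8.)

1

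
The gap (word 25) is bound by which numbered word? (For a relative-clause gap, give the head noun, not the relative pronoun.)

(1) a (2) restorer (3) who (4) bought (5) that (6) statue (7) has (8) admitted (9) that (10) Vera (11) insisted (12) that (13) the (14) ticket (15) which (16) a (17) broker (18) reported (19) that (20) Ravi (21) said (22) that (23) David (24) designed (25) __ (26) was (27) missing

14

The gap at 25 is the object of "designed", inside a relative clause.
The relative pronoun is "which" (word 15); it is bound by the head noun immediately before it.
Its filler is the head noun "ticket", at word 14.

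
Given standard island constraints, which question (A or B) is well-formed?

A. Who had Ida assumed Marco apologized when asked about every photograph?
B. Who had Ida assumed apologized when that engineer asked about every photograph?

In A, the wh-phrase is extracted from inside an adjunct island (introduced by "when"), which blocks movement.
In B, the extraction path crosses only that-complement boundaries, which are transparent.
So B is grammatical.

B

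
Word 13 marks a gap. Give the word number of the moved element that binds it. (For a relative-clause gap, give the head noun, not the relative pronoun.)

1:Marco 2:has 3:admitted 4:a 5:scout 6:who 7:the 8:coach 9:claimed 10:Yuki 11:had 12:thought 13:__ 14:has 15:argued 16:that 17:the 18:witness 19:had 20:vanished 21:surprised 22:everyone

The gap at 13 is the subject of "argued", inside a relative clause.
The relative pronoun is "who" (word 6); it is bound by the head noun immediately before it.
Its filler is the head noun "scout", at word 5.

5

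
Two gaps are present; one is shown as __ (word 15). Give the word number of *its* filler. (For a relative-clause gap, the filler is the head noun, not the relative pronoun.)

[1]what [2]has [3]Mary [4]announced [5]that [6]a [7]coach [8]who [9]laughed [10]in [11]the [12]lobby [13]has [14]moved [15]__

1

The marked gap is the direct object of "moved".
Its filler is the fronted wh-phrase "what", at word 1.
(The other dependency links word 7 to a gap after word 8.)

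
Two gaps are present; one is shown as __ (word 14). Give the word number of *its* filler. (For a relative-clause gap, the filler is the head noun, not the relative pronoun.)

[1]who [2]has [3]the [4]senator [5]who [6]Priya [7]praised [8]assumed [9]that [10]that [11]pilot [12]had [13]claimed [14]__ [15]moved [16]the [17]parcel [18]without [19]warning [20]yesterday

The marked gap is the subject of "moved".
Its filler is the fronted wh-phrase "who", at word 1.
(The other dependency links word 4 to a gap after word 7.)

1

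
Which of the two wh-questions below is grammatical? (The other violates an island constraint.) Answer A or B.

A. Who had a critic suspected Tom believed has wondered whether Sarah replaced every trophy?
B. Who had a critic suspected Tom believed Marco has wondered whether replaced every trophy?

In B, the wh-phrase is extracted from inside a wh-island (introduced by "whether"), which blocks movement.
In A, the extraction path crosses only that-complement boundaries, which are transparent.
So A is grammatical.

A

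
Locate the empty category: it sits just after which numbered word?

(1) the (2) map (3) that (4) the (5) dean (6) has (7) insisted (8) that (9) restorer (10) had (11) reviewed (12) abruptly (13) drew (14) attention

The displaced element is "the map" (word 2).
It is linked across 1 clause boundary (Ø).
It functions as the direct object of "reviewed", so the gap sits immediately after word 11 ("reviewed").
Base order: The dean has insisted that restorer had reviewed the map abruptly.

11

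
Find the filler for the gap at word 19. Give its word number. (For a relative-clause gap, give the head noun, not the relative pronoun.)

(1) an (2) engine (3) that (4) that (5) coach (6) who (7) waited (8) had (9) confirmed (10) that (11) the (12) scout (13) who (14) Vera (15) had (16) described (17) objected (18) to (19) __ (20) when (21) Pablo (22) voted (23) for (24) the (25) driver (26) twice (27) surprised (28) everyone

The gap at 19 is the prepositional object of "objected", inside a relative clause.
The relative pronoun is "that" (word 3); it is bound by the head noun immediately before it.
Its filler is the head noun "engine", at word 2.

2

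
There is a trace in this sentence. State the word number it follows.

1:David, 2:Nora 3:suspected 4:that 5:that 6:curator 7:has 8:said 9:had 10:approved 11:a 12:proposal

The displaced element is "David" (word 1).
It is linked across 2 clause boundaries (that → Ø).
It functions as the subject of "approved", so the gap sits immediately after word 8 ("said").
Base order: Nora suspected that that curator has said that David had approved a proposal.

8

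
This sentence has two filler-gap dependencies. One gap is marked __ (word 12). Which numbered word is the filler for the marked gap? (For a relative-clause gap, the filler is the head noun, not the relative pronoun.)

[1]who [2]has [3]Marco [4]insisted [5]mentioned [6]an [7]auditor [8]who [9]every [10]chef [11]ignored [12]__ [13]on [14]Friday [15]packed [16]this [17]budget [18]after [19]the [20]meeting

7

The marked gap is inside the relative clause, the direct object of "ignored".
Its filler is the head noun "auditor" (via "who"), at word 7.
(The other dependency links word 1 to a gap after word 4.)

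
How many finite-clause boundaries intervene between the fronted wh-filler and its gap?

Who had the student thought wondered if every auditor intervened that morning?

"who" is extracted from the subject of "wondered".
Boundaries crossed, outermost first: [Ø] — 1 in total.

1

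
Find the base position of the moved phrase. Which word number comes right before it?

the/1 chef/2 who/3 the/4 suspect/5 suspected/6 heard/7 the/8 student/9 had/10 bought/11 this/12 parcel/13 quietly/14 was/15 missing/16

The displaced element is "the chef" (word 2).
It is linked across 1 clause boundary (Ø).
It functions as the subject of "heard", so the gap sits immediately after word 6 ("suspected").
Base order: The suspect suspected that the chef heard the student had bought this parcel quietly.

6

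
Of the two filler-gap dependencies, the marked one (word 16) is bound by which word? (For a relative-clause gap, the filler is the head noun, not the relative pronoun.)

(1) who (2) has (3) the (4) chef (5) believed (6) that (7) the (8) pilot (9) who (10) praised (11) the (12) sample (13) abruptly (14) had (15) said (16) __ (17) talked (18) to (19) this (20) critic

The marked gap is the subject of "talked".
Its filler is the fronted wh-phrase "who", at word 1.
(The other dependency links word 8 to a gap after word 9.)

1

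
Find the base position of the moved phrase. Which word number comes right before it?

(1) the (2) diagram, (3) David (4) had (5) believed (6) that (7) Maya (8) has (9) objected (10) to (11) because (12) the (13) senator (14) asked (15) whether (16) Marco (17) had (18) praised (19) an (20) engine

The displaced element is "the diagram" (word 2).
It is linked across 1 clause boundary (that).
It functions as the object of the preposition "to" of "objected", so the gap sits immediately after word 10 ("to").
Base order: David had believed that Maya has objected to the diagram because the senator asked whether Marco had praised an engine.

10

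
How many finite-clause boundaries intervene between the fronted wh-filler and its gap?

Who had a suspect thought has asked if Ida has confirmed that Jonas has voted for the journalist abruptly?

1

"who" is extracted from the subject of "asked".
Boundaries crossed, outermost first: [Ø] — 1 in total.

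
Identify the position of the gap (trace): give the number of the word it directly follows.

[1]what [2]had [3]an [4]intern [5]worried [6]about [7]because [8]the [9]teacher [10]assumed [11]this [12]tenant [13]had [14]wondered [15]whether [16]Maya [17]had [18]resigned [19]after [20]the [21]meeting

The displaced element is "what" (word 1).
It functions as the object of the preposition "about" of "worried", so the gap sits immediately after word 6 ("about").
Base order: An intern had worried about what because the teacher assumed this tenant had wondered whether Maya had resigned after the meeting.

6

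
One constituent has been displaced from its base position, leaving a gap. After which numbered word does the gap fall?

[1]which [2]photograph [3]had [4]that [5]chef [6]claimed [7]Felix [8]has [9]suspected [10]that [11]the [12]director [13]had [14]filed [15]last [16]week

14

The displaced element is "which photograph" (word 2).
It is linked across 2 clause boundaries (Ø → that).
It functions as the direct object of "filed", so the gap sits immediately after word 14 ("filed").
Base order: That chef had claimed Felix has suspected that the director had filed which photograph last week.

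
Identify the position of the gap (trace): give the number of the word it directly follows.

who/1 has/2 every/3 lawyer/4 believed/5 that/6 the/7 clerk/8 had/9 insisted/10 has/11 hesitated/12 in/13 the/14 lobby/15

The displaced element is "who" (word 1).
It is linked across 2 clause boundaries (that → Ø).
It functions as the subject of "hesitated", so the gap sits immediately after word 10 ("insisted").
Base order: Every lawyer has believed that the clerk had insisted that who has hesitated in the lobby.

10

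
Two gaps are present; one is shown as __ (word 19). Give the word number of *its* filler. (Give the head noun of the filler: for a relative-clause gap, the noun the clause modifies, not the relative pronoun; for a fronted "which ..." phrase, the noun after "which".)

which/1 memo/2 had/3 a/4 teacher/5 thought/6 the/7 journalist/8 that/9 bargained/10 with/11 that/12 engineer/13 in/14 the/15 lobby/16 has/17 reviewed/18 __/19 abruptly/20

2

The marked gap is the direct object of "reviewed".
Its filler is the fronted wh-phrase "which memo", at word 2.
(The other dependency links word 8 to a gap after word 9.)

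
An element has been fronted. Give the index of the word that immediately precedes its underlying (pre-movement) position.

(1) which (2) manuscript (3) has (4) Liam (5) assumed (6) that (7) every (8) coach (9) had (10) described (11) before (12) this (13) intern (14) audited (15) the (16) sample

10

The displaced element is "which manuscript" (word 2).
It is linked across 1 clause boundary (that).
It functions as the direct object of "described", so the gap sits immediately after word 10 ("described").
Base order: Liam has assumed that every coach had described which manuscript before this intern audited the sample.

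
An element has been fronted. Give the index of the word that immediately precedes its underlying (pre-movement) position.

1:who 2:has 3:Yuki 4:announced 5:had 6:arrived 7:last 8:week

4

The displaced element is "who" (word 1).
It is linked across 1 clause boundary (Ø).
It functions as the subject of "arrived", so the gap sits immediately after word 4 ("announced").
Base order: Yuki has announced who had arrived last week.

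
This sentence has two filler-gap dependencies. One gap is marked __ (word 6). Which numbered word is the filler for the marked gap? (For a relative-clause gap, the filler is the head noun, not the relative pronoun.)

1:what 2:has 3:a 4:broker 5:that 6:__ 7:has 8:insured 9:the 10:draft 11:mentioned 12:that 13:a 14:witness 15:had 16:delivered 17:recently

The marked gap is inside the relative clause, the subject of "insured".
Its filler is the head noun "broker" (via "that"), at word 4.
(The other dependency links word 1 to a gap after word 16.)

4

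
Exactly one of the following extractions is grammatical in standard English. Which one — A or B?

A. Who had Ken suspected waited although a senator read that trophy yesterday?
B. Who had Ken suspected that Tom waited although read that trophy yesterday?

A

In B, the wh-phrase is extracted from inside an adjunct island (introduced by "although"), which blocks movement.
In A, the extraction path crosses only that-complement boundaries, which are transparent.
So A is grammatical.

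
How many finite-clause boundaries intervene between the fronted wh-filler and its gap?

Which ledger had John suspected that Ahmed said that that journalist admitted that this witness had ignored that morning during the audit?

3

"which ledger" is extracted from the object of "ignored".
Boundaries crossed, outermost first: [that], [that], [that] — 3 in total.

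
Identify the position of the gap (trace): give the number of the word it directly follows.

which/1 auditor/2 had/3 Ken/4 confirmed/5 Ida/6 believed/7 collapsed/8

7

The displaced element is "which auditor" (word 2).
It is linked across 2 clause boundaries (Ø → Ø).
It functions as the subject of "collapsed", so the gap sits immediately after word 7 ("believed").
Base order: Ken had confirmed Ida believed that which auditor collapsed.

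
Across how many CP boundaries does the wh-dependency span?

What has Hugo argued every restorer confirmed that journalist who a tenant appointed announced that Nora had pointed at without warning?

3

"what" is extracted from the PP object of "pointed".
Boundaries crossed, outermost first: [Ø], [Ø], [that] — 3 in total.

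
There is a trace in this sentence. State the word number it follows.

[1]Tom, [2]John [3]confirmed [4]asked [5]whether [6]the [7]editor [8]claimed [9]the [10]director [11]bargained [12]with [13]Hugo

The displaced element is "Tom" (word 1).
It is linked across 1 clause boundary (Ø).
It functions as the subject of "asked", so the gap sits immediately after word 3 ("confirmed").
Base order: John confirmed that Tom asked whether the editor claimed the director bargained with Hugo.

3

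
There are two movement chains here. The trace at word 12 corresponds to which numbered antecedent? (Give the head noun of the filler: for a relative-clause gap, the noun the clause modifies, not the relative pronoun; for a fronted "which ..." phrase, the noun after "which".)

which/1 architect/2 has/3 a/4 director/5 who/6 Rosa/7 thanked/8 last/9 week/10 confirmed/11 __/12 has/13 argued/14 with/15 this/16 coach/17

The marked gap is the subject of "argued".
Its filler is the fronted wh-phrase "which architect", at word 2.
(The other dependency links word 5 to a gap after word 8.)

2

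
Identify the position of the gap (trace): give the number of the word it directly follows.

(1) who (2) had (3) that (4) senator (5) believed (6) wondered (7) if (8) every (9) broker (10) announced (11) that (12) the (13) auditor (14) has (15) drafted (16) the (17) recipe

5

The displaced element is "who" (word 1).
It is linked across 1 clause boundary (Ø).
It functions as the subject of "wondered", so the gap sits immediately after word 5 ("believed").
Base order: That senator had believed that who wondered if every broker announced that the auditor has drafted the recipe.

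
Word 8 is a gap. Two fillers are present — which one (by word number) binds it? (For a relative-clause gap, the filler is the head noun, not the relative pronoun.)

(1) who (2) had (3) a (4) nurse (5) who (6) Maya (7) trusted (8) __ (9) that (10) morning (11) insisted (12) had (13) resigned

The marked gap is inside the relative clause, the direct object of "trusted".
Its filler is the head noun "nurse" (via "who"), at word 4.
(The other dependency links word 1 to a gap after word 11.)

4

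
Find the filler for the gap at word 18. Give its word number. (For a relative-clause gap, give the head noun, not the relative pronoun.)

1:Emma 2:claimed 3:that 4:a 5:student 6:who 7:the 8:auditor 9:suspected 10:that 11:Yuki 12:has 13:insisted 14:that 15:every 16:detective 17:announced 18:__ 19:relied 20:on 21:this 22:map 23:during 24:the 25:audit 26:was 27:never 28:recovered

5

The gap at 18 is the subject of "relied", inside a relative clause.
The relative pronoun is "who" (word 6); it is bound by the head noun immediately before it.
Its filler is the head noun "student", at word 5.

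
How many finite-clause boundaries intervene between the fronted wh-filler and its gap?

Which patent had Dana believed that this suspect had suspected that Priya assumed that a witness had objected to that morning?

3

"which patent" is extracted from the PP object of "objected".
Boundaries crossed, outermost first: [that], [that], [that] — 3 in total.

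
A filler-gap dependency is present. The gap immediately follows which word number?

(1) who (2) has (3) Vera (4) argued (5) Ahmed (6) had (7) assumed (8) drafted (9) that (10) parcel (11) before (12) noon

The displaced element is "who" (word 1).
It is linked across 2 clause boundaries (Ø → Ø).
It functions as the subject of "drafted", so the gap sits immediately after word 7 ("assumed").
Base order: Vera has argued Ahmed had assumed that who drafted that parcel before noon.

7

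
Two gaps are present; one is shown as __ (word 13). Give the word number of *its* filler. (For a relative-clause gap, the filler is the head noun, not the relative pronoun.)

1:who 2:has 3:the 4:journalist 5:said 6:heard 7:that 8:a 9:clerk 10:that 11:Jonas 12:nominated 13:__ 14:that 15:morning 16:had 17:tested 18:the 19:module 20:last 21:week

9

The marked gap is inside the relative clause, the direct object of "nominated".
Its filler is the head noun "clerk" (via "that"), at word 9.
(The other dependency links word 1 to a gap after word 5.)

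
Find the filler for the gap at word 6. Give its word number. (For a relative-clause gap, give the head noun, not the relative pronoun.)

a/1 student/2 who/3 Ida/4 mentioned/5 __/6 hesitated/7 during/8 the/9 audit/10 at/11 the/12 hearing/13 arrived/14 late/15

2

The gap at 6 is the subject of "hesitated", inside a relative clause.
The relative pronoun is "who" (word 3); it is bound by the head noun immediately before it.
Its filler is the head noun "student", at word 2.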